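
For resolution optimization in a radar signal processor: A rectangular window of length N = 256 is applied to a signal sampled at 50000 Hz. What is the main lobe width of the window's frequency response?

For a rectangular window of length N,
the main lobe width in frequency is 2*f_s/N.
= 2*50000/256 = 3125/8 Hz
This determines the minimum frequency separation for resolving two sinusoids.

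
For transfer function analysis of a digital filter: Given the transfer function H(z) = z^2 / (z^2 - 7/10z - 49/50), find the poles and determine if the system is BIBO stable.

Poles are roots of the denominator: z^2 - 7/10z - 49/50 = 0.
Quadratic formula: z = [-(-7/10) +/- sqrt((-7/10)^2 - 4*(-49/50))] / 2
Discriminant = 49/100 + 98/25 = 441/100; sqrt = 21/10.
z = (7/10 +/- 21/10) / 2 => z = 7/5 or z = -7/10.
|p1| = 7/5, |p2| = 7/10.
For BIBO stability, all poles must lie inside the unit circle (|p| < 1).
System is UNSTABLE since at least one |p| >= 1.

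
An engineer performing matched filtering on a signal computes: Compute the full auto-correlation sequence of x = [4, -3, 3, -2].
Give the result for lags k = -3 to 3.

r_xx[k] = sum_m x[m]*x[m+k], indexed from 0, for k = -3 to 3:
  r_xx[-3] = x[3]*x[0] = -8
  r_xx[-2] = x[2]*x[0] + x[3]*x[1] = 18
  r_xx[-1] = x[1]*x[0] + x[2]*x[1] + x[3]*x[2] = -27
  r_xx[0] = x[0]*x[0] + x[1]*x[1] + x[2]*x[2] + x[3]*x[3] = 38
  r_xx[1] = x[0]*x[1] + x[1]*x[2] + x[2]*x[3] = -27
  r_xx[2] = x[0]*x[2] + x[1]*x[3] = 18
  r_xx[3] = x[0]*x[3] = -8
r_xx = [-8, 18, -27, 38, -27, 18, -8]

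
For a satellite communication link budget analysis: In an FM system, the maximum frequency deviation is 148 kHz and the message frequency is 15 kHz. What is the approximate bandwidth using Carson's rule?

Carson's rule: BW = 2*(delta_f + f_m)
= 2*(148 + 15) kHz = 326 kHz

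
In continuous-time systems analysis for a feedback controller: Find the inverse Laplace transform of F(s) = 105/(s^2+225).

Standard pair: w/(s^2+w^2) <-> sin(wt)*u(t)
Recognize w^2 = 225, so w = 15; numerator 105 = 7*15.
f(t) = 7*sin(15t)*u(t)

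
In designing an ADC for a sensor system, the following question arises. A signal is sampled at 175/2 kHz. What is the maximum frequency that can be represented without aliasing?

The maximum frequency that can be represented without aliasing
is the Nyquist frequency: f_max = f_s / 2 = 175/2 kHz / 2 = 175/4 kHz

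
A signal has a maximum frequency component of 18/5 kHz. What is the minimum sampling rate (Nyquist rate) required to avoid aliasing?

By the Nyquist-Shannon sampling theorem,
the minimum sampling rate (Nyquist rate) must be at least 2 * f_max.
Nyquist rate = 2 * 18/5 kHz = 36/5 kHz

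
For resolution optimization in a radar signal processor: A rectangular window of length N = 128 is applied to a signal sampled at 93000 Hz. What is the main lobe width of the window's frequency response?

For a rectangular window of length N,
the main lobe width in frequency is 2*f_s/N.
= 2*93000/128 = 11625/8 Hz
This determines the minimum frequency separation for resolving two sinusoids.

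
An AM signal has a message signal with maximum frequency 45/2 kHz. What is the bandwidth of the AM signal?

In AM (double-sideband), the bandwidth is twice the message frequency.
BW = 2 * f_m = 2 * 45/2 kHz = 45 kHz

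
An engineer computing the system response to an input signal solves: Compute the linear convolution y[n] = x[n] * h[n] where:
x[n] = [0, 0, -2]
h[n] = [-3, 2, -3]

y[n] = sum_k x[k]*h[n-k]. Output length = len(x) + len(h) - 1 = 3 + 3 - 1 = 5.
y[0] = 0*-3 = 0
y[1] = 0*-3 + 0*2 = 0
y[2] = -2*-3 + 0*2 + 0*-3 = 6
y[3] = -2*2 + 0*-3 = -4
y[4] = -2*-3 = 6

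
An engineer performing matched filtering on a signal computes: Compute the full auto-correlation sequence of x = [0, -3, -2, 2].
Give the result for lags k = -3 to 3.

r_xx[k] = sum_m x[m]*x[m+k], indexed from 0, for k = -3 to 3:
  r_xx[-3] = x[3]*x[0] = 0
  r_xx[-2] = x[2]*x[0] + x[3]*x[1] = -6
  r_xx[-1] = x[1]*x[0] + x[2]*x[1] + x[3]*x[2] = 2
  r_xx[0] = x[0]*x[0] + x[1]*x[1] + x[2]*x[2] + x[3]*x[3] = 17
  r_xx[1] = x[0]*x[1] + x[1]*x[2] + x[2]*x[3] = 2
  r_xx[2] = x[0]*x[2] + x[1]*x[3] = -6
  r_xx[3] = x[0]*x[3] = 0
r_xx = [0, -6, 2, 17, 2, -6, 0]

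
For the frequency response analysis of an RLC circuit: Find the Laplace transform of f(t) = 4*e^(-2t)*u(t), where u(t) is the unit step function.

Standard Laplace transform pair:
e^(-at)*u(t) <-> 1/(s+a)
With a = 2: L{4*e^(-2t)*u(t)} = 4/(s+2), ROC: Re(s) > -2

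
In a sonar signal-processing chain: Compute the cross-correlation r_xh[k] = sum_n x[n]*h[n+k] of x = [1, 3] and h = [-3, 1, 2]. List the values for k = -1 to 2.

Both sequences indexed from 0 and zero outside their support.
Lags with overlap: k = -1 to 2.
  r_xh[-1] = x[1]*h[0] = -9
  r_xh[0] = x[0]*h[0] + x[1]*h[1] = 0
  r_xh[1] = x[0]*h[1] + x[1]*h[2] = 7
  r_xh[2] = x[0]*h[2] = 2
r_xh = [-9, 0, 7, 2] (for k = -1, ..., 2)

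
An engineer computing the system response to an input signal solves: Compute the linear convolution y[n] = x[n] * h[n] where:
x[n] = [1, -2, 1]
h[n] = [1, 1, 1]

y[n] = sum_k x[k]*h[n-k]. Output length = len(x) + len(h) - 1 = 3 + 3 - 1 = 5.
y[0] = 1*1 = 1
y[1] = -2*1 + 1*1 = -1
y[2] = 1*1 + -2*1 + 1*1 = 0
y[3] = 1*1 + -2*1 = -1
y[4] = 1*1 = 1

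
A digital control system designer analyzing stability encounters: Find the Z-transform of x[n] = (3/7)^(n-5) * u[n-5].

Time-shifting property: if X(z) = Z{x[n]}, then Z{x[n-d]} = z^(-d) * X(z)
X(z) = z/(z - 3/7) for x[n] = (3/7)^n * u[n]
Z{x[n-5]} = z^(-5) * z/(z - 3/7) = z^(-4)/(z - 3/7)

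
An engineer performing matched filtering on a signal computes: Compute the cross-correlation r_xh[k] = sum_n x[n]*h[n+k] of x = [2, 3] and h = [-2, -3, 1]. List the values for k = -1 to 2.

Both sequences indexed from 0 and zero outside their support.
Lags with overlap: k = -1 to 2.
  r_xh[-1] = x[1]*h[0] = -6
  r_xh[0] = x[0]*h[0] + x[1]*h[1] = -13
  r_xh[1] = x[0]*h[1] + x[1]*h[2] = -3
  r_xh[2] = x[0]*h[2] = 2
r_xh = [-6, -13, -3, 2] (for k = -1, ..., 2)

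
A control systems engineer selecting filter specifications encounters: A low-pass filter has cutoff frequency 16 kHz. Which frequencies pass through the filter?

A low-pass filter passes all frequencies below the cutoff frequency 16 kHz and attenuates higher frequencies.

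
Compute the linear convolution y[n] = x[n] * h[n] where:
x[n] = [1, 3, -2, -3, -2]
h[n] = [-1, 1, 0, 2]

y[n] = sum_k x[k]*h[n-k]. Output length = len(x) + len(h) - 1 = 5 + 4 - 1 = 8.
y[0] = 1*-1 = -1
y[1] = 3*-1 + 1*1 = -2
y[2] = -2*-1 + 3*1 + 1*0 = 5
y[3] = -3*-1 + -2*1 + 3*0 + 1*2 = 3
y[4] = -2*-1 + -3*1 + -2*0 + 3*2 = 5
y[5] = -2*1 + -3*0 + -2*2 = -6
y[6] = -2*0 + -3*2 = -6
y[7] = -2*2 = -4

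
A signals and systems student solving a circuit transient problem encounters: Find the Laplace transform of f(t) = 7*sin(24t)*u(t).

Standard pair: sin(wt)*u(t) <-> w/(s^2+w^2)
With w = 24: L{7*sin(24t)*u(t)} = 168/(s^2+576)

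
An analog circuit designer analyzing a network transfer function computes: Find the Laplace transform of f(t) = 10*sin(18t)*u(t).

Standard pair: sin(wt)*u(t) <-> w/(s^2+w^2)
With w = 18: L{10*sin(18t)*u(t)} = 180/(s^2+324)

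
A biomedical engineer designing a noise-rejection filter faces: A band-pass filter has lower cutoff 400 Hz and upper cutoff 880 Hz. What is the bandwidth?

Bandwidth = f_high - f_low
= 880 Hz - 400 Hz = 480 Hz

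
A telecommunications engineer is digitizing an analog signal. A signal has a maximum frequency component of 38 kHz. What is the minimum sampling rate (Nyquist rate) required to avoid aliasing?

By the Nyquist-Shannon sampling theorem,
the minimum sampling rate (Nyquist rate) must be at least 2 * f_max.
Nyquist rate = 2 * 38 kHz = 76 kHz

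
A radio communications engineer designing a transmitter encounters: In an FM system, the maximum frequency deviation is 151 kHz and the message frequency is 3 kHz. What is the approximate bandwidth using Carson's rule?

Carson's rule: BW = 2*(delta_f + f_m)
= 2*(151 + 3) kHz = 308 kHz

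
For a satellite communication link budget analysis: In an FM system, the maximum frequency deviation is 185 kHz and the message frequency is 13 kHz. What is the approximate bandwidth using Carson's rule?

Carson's rule: BW = 2*(delta_f + f_m)
= 2*(185 + 13) kHz = 396 kHz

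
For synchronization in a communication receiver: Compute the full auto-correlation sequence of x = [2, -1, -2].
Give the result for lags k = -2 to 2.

r_xx[k] = sum_m x[m]*x[m+k], indexed from 0, for k = -2 to 2:
  r_xx[-2] = x[2]*x[0] = -4
  r_xx[-1] = x[1]*x[0] + x[2]*x[1] = 0
  r_xx[0] = x[0]*x[0] + x[1]*x[1] + x[2]*x[2] = 9
  r_xx[1] = x[0]*x[1] + x[1]*x[2] = 0
  r_xx[2] = x[0]*x[2] = -4
r_xx = [-4, 0, 9, 0, -4]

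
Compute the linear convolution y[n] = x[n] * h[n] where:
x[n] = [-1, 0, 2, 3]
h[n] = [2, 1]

y[n] = sum_k x[k]*h[n-k]. Output length = len(x) + len(h) - 1 = 4 + 2 - 1 = 5.
y[0] = -1*2 = -2
y[1] = 0*2 + -1*1 = -1
y[2] = 2*2 + 0*1 = 4
y[3] = 3*2 + 2*1 = 8
y[4] = 3*1 = 3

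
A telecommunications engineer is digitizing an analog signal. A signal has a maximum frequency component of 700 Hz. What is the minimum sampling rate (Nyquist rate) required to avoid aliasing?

By the Nyquist-Shannon sampling theorem,
the minimum sampling rate (Nyquist rate) must be at least 2 * f_max.
Nyquist rate = 2 * 700 Hz = 1400 Hz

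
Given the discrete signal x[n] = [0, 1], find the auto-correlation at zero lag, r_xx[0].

The auto-correlation at zero lag r_xx[0] equals the signal energy.
r_xx[0] = sum of x[n]^2 = 0^2 + 1^2
= 0 + 1 = 1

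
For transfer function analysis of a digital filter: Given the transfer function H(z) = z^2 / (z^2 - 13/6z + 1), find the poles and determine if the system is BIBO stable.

Poles are roots of the denominator: z^2 - 13/6z + 1 = 0.
Quadratic formula: z = [-(-13/6) +/- sqrt((-13/6)^2 - 4*(1))] / 2
Discriminant = 169/36 - 4 = 25/36; sqrt = 5/6.
z = (13/6 +/- 5/6) / 2 => z = 3/2 or z = 2/3.
|p1| = 3/2, |p2| = 2/3.
For BIBO stability, all poles must lie inside the unit circle (|p| < 1).
System is UNSTABLE since at least one |p| >= 1.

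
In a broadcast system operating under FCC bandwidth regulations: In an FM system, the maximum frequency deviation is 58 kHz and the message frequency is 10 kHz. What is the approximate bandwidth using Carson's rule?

Carson's rule: BW = 2*(delta_f + f_m)
= 2*(58 + 10) kHz = 136 kHz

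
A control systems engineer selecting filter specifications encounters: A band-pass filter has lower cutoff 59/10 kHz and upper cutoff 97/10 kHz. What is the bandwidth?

Bandwidth = f_high - f_low
= 97/10 kHz - 59/10 kHz = 19/5 kHz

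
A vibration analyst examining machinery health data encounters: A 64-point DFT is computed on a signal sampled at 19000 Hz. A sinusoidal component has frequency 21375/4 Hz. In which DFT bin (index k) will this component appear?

DFT frequency resolution = f_s/N = 19000/64 = 2375/8 Hz
Bin index k = f_signal / resolution = 21375/4 / 2375/8 = 18
The signal frequency 21375/4 Hz falls in DFT bin k = 18.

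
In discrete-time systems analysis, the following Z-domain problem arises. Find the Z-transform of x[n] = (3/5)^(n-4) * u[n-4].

Time-shifting property: if X(z) = Z{x[n]}, then Z{x[n-d]} = z^(-d) * X(z)
X(z) = z/(z - 3/5) for x[n] = (3/5)^n * u[n]
Z{x[n-4]} = z^(-4) * z/(z - 3/5) = z^(-3)/(z - 3/5)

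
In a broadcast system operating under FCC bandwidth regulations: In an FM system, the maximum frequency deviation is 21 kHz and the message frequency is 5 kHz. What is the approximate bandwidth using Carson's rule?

Carson's rule: BW = 2*(delta_f + f_m)
= 2*(21 + 5) kHz = 52 kHz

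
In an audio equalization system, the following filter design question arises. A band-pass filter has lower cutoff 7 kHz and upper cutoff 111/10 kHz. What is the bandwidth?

Bandwidth = f_high - f_low
= 111/10 kHz - 7 kHz = 41/10 kHz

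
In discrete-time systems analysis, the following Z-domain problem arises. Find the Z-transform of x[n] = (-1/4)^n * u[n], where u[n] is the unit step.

The Z-transform of a^n * u[n] is z/(z-a) for |z| > |a|.
Here a = -1/4, so X(z) = z/(z - (-1/4)) = 4z/(4z + 1)
ROC: |z| > 1/4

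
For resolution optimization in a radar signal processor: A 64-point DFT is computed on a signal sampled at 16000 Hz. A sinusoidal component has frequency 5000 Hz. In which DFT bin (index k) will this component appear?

DFT frequency resolution = f_s/N = 16000/64 = 250 Hz
Bin index k = f_signal / resolution = 5000 / 250 = 20
The signal frequency 5000 Hz falls in DFT bin k = 20.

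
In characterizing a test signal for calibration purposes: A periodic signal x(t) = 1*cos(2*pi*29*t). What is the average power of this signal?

Average power of A*cos(wt) is A^2/2.
P = 1^2 / 2 = 1/2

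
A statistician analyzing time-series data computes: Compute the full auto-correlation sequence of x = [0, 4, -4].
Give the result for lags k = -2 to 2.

r_xx[k] = sum_m x[m]*x[m+k], indexed from 0, for k = -2 to 2:
  r_xx[-2] = x[2]*x[0] = 0
  r_xx[-1] = x[1]*x[0] + x[2]*x[1] = -16
  r_xx[0] = x[0]*x[0] + x[1]*x[1] + x[2]*x[2] = 32
  r_xx[1] = x[0]*x[1] + x[1]*x[2] = -16
  r_xx[2] = x[0]*x[2] = 0
r_xx = [0, -16, 32, -16, 0]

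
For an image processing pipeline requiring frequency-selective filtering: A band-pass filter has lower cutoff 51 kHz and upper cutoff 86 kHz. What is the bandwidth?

Bandwidth = f_high - f_low
= 86 kHz - 51 kHz = 35 kHz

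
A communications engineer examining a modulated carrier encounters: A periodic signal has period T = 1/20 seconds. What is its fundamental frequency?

The fundamental frequency is the reciprocal of the period.
f = 1/T = 1/(1/20) = 20 Hz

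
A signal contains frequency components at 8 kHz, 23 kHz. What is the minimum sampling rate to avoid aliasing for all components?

The highest frequency component is f_max = 23 kHz.
Nyquist rate = 2 * f_max = 2 * 23 kHz = 46 kHz.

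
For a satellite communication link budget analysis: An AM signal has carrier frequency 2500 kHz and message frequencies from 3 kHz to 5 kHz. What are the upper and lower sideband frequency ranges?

Upper sideband (USB) = fc + [fm_low, fm_high] = 2500 + [3, 5] = [2503, 2505] kHz
Lower sideband (LSB) = fc - [fm_high, fm_low] = 2500 - [5, 3] = [2495, 2497] kHz
Total occupied spectrum: 2495 kHz to 2505 kHz (plus carrier at 2500 kHz)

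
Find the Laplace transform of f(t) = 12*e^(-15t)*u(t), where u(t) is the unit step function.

Standard Laplace transform pair:
e^(-at)*u(t) <-> 1/(s+a)
With a = 15: L{12*e^(-15t)*u(t)} = 12/(s+15), ROC: Re(s) > -15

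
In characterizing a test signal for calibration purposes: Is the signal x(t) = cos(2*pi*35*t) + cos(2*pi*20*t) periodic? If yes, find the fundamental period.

f1 = 35 Hz, f2 = 20 Hz
Period T1 = 1/35, T2 = 1/20
Ratio T1/T2 = 20/35, which is rational.
The signal is periodic with fundamental period T = 1/GCD(35,20) = 1/5 s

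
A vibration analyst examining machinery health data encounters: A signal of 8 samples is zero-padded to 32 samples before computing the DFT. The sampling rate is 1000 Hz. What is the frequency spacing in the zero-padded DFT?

Original DFT: N = 8, resolution = f_s/N = 1000/8 = 125 Hz
Zero-padded DFT: N = 32, resolution = f_s/N = 1000/32 = 125/4 Hz
Zero-padding interpolates the spectrum (finer frequency grid)
but does NOT improve the true spectral resolution (ability to resolve close frequencies).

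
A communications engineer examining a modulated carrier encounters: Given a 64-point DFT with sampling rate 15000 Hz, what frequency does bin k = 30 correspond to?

The frequency of DFT bin k is: f_k = k * f_s / N
f_30 = 30 * 15000 / 64 = 28125/4 Hz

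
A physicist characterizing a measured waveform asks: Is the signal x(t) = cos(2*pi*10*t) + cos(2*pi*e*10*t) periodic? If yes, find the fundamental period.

f1 = 10 Hz, f2 = 10*e Hz
Ratio f2/f1 = e, which is irrational.
Since the frequency ratio is irrational, no common period exists.
The signal is not periodic.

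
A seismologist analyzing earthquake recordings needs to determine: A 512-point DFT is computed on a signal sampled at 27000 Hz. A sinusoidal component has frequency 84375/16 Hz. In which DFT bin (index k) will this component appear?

DFT frequency resolution = f_s/N = 27000/512 = 3375/64 Hz
Bin index k = f_signal / resolution = 84375/16 / 3375/64 = 100
The signal frequency 84375/16 Hz falls in DFT bin k = 100.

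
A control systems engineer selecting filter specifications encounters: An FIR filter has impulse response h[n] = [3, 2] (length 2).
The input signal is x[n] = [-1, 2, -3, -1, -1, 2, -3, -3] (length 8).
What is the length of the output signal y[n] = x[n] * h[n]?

For linear convolution, the output length is:
len(y) = len(x) + len(h) - 1 = 8 + 2 - 1 = 9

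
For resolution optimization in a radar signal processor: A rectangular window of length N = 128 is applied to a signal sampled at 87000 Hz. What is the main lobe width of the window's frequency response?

For a rectangular window of length N,
the main lobe width in frequency is 2*f_s/N.
= 2*87000/128 = 10875/8 Hz
This determines the minimum frequency separation for resolving two sinusoids.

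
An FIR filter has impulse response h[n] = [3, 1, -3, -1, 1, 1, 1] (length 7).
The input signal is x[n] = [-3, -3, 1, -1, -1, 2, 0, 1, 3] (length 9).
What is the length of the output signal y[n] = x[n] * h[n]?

For linear convolution, the output length is:
len(y) = len(x) + len(h) - 1 = 9 + 7 - 1 = 15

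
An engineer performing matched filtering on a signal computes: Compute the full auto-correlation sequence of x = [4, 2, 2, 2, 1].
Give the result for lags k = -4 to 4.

r_xx[k] = sum_m x[m]*x[m+k], indexed from 0, for k = -4 to 4:
  r_xx[-4] = x[4]*x[0] = 4
  r_xx[-3] = x[3]*x[0] + x[4]*x[1] = 10
  r_xx[-2] = x[2]*x[0] + x[3]*x[1] + x[4]*x[2] = 14
  r_xx[-1] = x[1]*x[0] + x[2]*x[1] + x[3]*x[2] + x[4]*x[3] = 18
  r_xx[0] = x[0]*x[0] + x[1]*x[1] + x[2]*x[2] + x[3]*x[3] + x[4]*x[4] = 29
  r_xx[1] = x[0]*x[1] + x[1]*x[2] + x[2]*x[3] + x[3]*x[4] = 18
  r_xx[2] = x[0]*x[2] + x[1]*x[3] + x[2]*x[4] = 14
  r_xx[3] = x[0]*x[3] + x[1]*x[4] = 10
  r_xx[4] = x[0]*x[4] = 4
r_xx = [4, 10, 14, 18, 29, 18, 14, 10, 4]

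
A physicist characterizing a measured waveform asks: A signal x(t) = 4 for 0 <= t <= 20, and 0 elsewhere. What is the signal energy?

Energy = integral of |x(t)|^2 dt over the signal duration
= 4^2 * 20 = 16 * 20 = 320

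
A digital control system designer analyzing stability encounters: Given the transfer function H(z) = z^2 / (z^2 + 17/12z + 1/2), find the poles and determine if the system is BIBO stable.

Poles are roots of the denominator: z^2 + 17/12z + 1/2 = 0.
Quadratic formula: z = [-(17/12) +/- sqrt((17/12)^2 - 4*(1/2))] / 2
Discriminant = 289/144 - 2 = 1/144; sqrt = 1/12.
z = (-17/12 +/- 1/12) / 2 => z = -2/3 or z = -3/4.
|p1| = 2/3, |p2| = 3/4.
For BIBO stability, all poles must lie inside the unit circle (|p| < 1).
System is STABLE since both |p| < 1.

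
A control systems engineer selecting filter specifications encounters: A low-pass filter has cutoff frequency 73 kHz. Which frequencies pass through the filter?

A low-pass filter passes all frequencies below the cutoff frequency 73 kHz and attenuates higher frequencies.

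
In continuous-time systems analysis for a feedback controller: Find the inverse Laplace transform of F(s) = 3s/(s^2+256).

Standard pair: s/(s^2+w^2) <-> cos(wt)*u(t)
With k=3, w=16: f(t) = 3*cos(16t)*u(t)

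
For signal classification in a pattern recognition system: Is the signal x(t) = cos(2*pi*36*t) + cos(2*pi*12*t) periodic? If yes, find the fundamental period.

f1 = 36 Hz, f2 = 12 Hz
Period T1 = 1/36, T2 = 1/12
Ratio T1/T2 = 12/36, which is rational.
The signal is periodic with fundamental period T = 1/GCD(36,12) = 1/12 s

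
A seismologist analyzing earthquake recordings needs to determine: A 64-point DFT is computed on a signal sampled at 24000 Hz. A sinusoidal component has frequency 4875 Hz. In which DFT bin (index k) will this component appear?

DFT frequency resolution = f_s/N = 24000/64 = 375 Hz
Bin index k = f_signal / resolution = 4875 / 375 = 13
The signal frequency 4875 Hz falls in DFT bin k = 13.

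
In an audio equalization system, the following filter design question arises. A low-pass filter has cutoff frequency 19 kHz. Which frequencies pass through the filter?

A low-pass filter passes all frequencies below the cutoff frequency 19 kHz and attenuates higher frequencies.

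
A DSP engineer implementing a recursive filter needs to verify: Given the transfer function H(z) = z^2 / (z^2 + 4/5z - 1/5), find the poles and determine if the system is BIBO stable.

Poles are roots of the denominator: z^2 + 4/5z - 1/5 = 0.
Quadratic formula: z = [-(4/5) +/- sqrt((4/5)^2 - 4*(-1/5))] / 2
Discriminant = 16/25 + 4/5 = 36/25; sqrt = 6/5.
z = (-4/5 +/- 6/5) / 2 => z = 1/5 or z = -1.
|p1| = 1, |p2| = 1/5.
For BIBO stability, all poles must lie inside the unit circle (|p| < 1).
System is UNSTABLE since at least one |p| >= 1.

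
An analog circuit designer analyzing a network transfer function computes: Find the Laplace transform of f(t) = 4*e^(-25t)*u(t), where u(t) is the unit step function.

Standard Laplace transform pair:
e^(-at)*u(t) <-> 1/(s+a)
With a = 25: L{4*e^(-25t)*u(t)} = 4/(s+25), ROC: Re(s) > -25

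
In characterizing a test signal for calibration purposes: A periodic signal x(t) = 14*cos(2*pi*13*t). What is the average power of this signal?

Average power of A*cos(wt) is A^2/2.
P = 14^2 / 2 = 196/2 = 98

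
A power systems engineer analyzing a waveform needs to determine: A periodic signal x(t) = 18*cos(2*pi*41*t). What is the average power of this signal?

Average power of A*cos(wt) is A^2/2.
P = 18^2 / 2 = 324/2 = 162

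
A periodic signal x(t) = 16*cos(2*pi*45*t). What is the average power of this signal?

Average power of A*cos(wt) is A^2/2.
P = 16^2 / 2 = 256/2 = 128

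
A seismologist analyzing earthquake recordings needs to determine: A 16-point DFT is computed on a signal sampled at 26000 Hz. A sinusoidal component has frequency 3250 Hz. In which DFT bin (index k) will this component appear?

DFT frequency resolution = f_s/N = 26000/16 = 1625 Hz
Bin index k = f_signal / resolution = 3250 / 1625 = 2
The signal frequency 3250 Hz falls in DFT bin k = 2.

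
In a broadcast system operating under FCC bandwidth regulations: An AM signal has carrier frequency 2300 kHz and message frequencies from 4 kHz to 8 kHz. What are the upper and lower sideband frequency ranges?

Upper sideband (USB) = fc + [fm_low, fm_high] = 2300 + [4, 8] = [2304, 2308] kHz
Lower sideband (LSB) = fc - [fm_high, fm_low] = 2300 - [8, 4] = [2292, 2296] kHz
Total occupied spectrum: 2292 kHz to 2308 kHz (plus carrier at 2300 kHz)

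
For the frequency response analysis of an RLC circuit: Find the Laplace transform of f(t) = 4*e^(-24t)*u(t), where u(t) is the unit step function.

Standard Laplace transform pair:
e^(-at)*u(t) <-> 1/(s+a)
With a = 24: L{4*e^(-24t)*u(t)} = 4/(s+24), ROC: Re(s) > -24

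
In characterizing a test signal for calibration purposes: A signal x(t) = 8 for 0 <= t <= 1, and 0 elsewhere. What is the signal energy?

Energy = integral of |x(t)|^2 dt over the signal duration
= 8^2 * 1 = 64 * 1 = 64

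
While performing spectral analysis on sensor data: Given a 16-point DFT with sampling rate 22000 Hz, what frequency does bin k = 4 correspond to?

The frequency of DFT bin k is: f_k = k * f_s / N
f_4 = 4 * 22000 / 16 = 5500 Hz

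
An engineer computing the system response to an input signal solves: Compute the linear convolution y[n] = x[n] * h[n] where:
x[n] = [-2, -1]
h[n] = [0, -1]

y[n] = sum_k x[k]*h[n-k]. Output length = len(x) + len(h) - 1 = 2 + 2 - 1 = 3.
y[0] = -2*0 = 0
y[1] = -1*0 + -2*-1 = 2
y[2] = -1*-1 = 1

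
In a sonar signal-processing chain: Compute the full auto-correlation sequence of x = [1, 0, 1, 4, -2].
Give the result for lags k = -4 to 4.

r_xx[k] = sum_m x[m]*x[m+k], indexed from 0, for k = -4 to 4:
  r_xx[-4] = x[4]*x[0] = -2
  r_xx[-3] = x[3]*x[0] + x[4]*x[1] = 4
  r_xx[-2] = x[2]*x[0] + x[3]*x[1] + x[4]*x[2] = -1
  r_xx[-1] = x[1]*x[0] + x[2]*x[1] + x[3]*x[2] + x[4]*x[3] = -4
  r_xx[0] = x[0]*x[0] + x[1]*x[1] + x[2]*x[2] + x[3]*x[3] + x[4]*x[4] = 22
  r_xx[1] = x[0]*x[1] + x[1]*x[2] + x[2]*x[3] + x[3]*x[4] = -4
  r_xx[2] = x[0]*x[2] + x[1]*x[3] + x[2]*x[4] = -1
  r_xx[3] = x[0]*x[3] + x[1]*x[4] = 4
  r_xx[4] = x[0]*x[4] = -2
r_xx = [-2, 4, -1, -4, 22, -4, -1, 4, -2]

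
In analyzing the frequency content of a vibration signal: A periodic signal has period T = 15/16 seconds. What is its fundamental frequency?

The fundamental frequency is the reciprocal of the period.
f = 1/T = 1/(15/16) = 16/15 Hz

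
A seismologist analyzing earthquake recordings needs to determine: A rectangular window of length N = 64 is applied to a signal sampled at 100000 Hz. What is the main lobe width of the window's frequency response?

For a rectangular window of length N,
the main lobe width in frequency is 2*f_s/N.
= 2*100000/64 = 3125 Hz
This determines the minimum frequency separation for resolving two sinusoids.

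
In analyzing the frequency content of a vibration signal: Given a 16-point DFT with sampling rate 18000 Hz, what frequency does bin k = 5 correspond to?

The frequency of DFT bin k is: f_k = k * f_s / N
f_5 = 5 * 18000 / 16 = 5625 Hz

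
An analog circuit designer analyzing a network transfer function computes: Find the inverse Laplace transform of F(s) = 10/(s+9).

Standard pair: k/(s+a) <-> k*e^(-at)*u(t)
With k=10, a=9: f(t) = 10*e^(-9t)*u(t)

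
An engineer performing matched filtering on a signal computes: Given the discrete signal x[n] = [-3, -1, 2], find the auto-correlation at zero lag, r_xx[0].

The auto-correlation at zero lag r_xx[0] equals the signal energy.
r_xx[0] = sum of x[n]^2 = (-3)^2 + (-1)^2 + 2^2
= 9 + 1 + 4 = 14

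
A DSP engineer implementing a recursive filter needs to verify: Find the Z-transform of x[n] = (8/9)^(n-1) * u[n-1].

Time-shifting property: if X(z) = Z{x[n]}, then Z{x[n-d]} = z^(-d) * X(z)
X(z) = z/(z - 8/9) for x[n] = (8/9)^n * u[n]
Z{x[n-1]} = z^(-1) * z/(z - 8/9) = 1/(z - 8/9)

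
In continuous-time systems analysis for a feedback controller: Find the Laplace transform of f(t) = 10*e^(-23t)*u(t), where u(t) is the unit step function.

Standard Laplace transform pair:
e^(-at)*u(t) <-> 1/(s+a)
With a = 23: L{10*e^(-23t)*u(t)} = 10/(s+23), ROC: Re(s) > -23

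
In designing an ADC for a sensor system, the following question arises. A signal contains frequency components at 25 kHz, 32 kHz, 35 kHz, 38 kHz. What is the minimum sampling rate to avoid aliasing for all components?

The highest frequency component is f_max = 38 kHz.
Nyquist rate = 2 * f_max = 2 * 38 kHz = 76 kHz.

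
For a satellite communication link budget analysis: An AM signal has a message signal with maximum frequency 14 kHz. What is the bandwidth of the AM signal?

In AM (double-sideband), the bandwidth is twice the message frequency.
BW = 2 * f_m = 2 * 14 kHz = 28 kHz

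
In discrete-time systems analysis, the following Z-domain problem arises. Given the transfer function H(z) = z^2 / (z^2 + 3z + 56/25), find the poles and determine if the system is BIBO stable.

Poles are roots of the denominator: z^2 + 3z + 56/25 = 0.
Quadratic formula: z = [-(3) +/- sqrt((3)^2 - 4*(56/25))] / 2
Discriminant = 9 - 224/25 = 1/25; sqrt = 1/5.
z = (-3 +/- 1/5) / 2 => z = -7/5 or z = -8/5.
|p1| = 8/5, |p2| = 7/5.
For BIBO stability, all poles must lie inside the unit circle (|p| < 1).
System is UNSTABLE since at least one |p| >= 1.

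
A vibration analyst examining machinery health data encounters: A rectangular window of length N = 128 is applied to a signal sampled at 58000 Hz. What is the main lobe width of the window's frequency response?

For a rectangular window of length N,
the main lobe width in frequency is 2*f_s/N.
= 2*58000/128 = 3625/4 Hz
This determines the minimum frequency separation for resolving two sinusoids.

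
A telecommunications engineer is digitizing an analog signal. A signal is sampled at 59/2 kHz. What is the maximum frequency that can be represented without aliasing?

The maximum frequency that can be represented without aliasing
is the Nyquist frequency: f_max = f_s / 2 = 59/2 kHz / 2 = 59/4 kHz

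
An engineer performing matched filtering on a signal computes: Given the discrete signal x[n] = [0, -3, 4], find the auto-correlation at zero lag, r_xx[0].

The auto-correlation at zero lag r_xx[0] equals the signal energy.
r_xx[0] = sum of x[n]^2 = 0^2 + (-3)^2 + 4^2
= 0 + 9 + 16 = 25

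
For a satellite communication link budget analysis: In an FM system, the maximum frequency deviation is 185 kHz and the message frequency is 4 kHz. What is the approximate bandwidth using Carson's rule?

Carson's rule: BW = 2*(delta_f + f_m)
= 2*(185 + 4) kHz = 378 kHz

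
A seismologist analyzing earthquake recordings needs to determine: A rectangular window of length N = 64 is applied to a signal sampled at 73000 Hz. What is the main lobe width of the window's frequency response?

For a rectangular window of length N,
the main lobe width in frequency is 2*f_s/N.
= 2*73000/64 = 9125/4 Hz
This determines the minimum frequency separation for resolving two sinusoids.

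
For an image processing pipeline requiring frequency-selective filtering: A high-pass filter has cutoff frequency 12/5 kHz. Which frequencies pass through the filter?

A high-pass filter passes all frequencies above the cutoff frequency 12/5 kHz and attenuates lower frequencies.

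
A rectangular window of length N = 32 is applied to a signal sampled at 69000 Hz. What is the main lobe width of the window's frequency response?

For a rectangular window of length N,
the main lobe width in frequency is 2*f_s/N.
= 2*69000/32 = 8625/2 Hz
This determines the minimum frequency separation for resolving two sinusoids.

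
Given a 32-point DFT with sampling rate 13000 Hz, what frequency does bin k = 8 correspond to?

The frequency of DFT bin k is: f_k = k * f_s / N
f_8 = 8 * 13000 / 32 = 3250 Hz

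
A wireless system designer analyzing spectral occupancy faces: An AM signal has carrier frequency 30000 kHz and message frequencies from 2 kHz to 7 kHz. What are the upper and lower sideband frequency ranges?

Upper sideband (USB) = fc + [fm_low, fm_high] = 30000 + [2, 7] = [30002, 30007] kHz
Lower sideband (LSB) = fc - [fm_high, fm_low] = 30000 - [7, 2] = [29993, 29998] kHz
Total occupied spectrum: 29993 kHz to 30007 kHz (plus carrier at 30000 kHz)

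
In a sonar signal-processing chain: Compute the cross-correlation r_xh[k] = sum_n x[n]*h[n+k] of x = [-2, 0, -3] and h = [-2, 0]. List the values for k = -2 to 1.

Both sequences indexed from 0 and zero outside their support.
Lags with overlap: k = -2 to 1.
  r_xh[-2] = x[2]*h[0] = 6
  r_xh[-1] = x[1]*h[0] + x[2]*h[1] = 0
  r_xh[0] = x[0]*h[0] + x[1]*h[1] = 4
  r_xh[1] = x[0]*h[1] = 0
r_xh = [6, 0, 4, 0] (for k = -2, ..., 1)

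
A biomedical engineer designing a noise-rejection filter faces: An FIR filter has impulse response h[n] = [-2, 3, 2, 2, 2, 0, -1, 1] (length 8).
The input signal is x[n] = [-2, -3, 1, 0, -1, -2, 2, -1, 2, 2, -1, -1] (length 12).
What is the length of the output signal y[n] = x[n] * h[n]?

For linear convolution, the output length is:
len(y) = len(x) + len(h) - 1 = 12 + 8 - 1 = 19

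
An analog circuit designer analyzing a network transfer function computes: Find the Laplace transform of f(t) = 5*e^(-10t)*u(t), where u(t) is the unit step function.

Standard Laplace transform pair:
e^(-at)*u(t) <-> 1/(s+a)
With a = 10: L{5*e^(-10t)*u(t)} = 5/(s+10), ROC: Re(s) > -10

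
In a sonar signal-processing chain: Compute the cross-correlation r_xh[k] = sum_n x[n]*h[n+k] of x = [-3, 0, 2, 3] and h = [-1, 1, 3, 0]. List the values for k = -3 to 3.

Both sequences indexed from 0 and zero outside their support.
Lags with overlap: k = -3 to 3.
  r_xh[-3] = x[3]*h[0] = -3
  r_xh[-2] = x[2]*h[0] + x[3]*h[1] = 1
  r_xh[-1] = x[1]*h[0] + x[2]*h[1] + x[3]*h[2] = 11
  r_xh[0] = x[0]*h[0] + x[1]*h[1] + x[2]*h[2] + x[3]*h[3] = 9
  r_xh[1] = x[0]*h[1] + x[1]*h[2] + x[2]*h[3] = -3
  r_xh[2] = x[0]*h[2] + x[1]*h[3] = -9
  r_xh[3] = x[0]*h[3] = 0
r_xh = [-3, 1, 11, 9, -3, -9, 0] (for k = -3, ..., 3)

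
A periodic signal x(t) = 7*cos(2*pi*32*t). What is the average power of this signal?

Average power of A*cos(wt) is A^2/2.
P = 7^2 / 2 = 49/2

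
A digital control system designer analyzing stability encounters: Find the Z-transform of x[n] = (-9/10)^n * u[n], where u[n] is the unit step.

The Z-transform of a^n * u[n] is z/(z-a) for |z| > |a|.
Here a = -9/10, so X(z) = z/(z - (-9/10)) = 10z/(10z + 9)
ROC: |z| > 9/10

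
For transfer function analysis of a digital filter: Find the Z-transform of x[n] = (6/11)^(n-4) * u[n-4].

Time-shifting property: if X(z) = Z{x[n]}, then Z{x[n-d]} = z^(-d) * X(z)
X(z) = z/(z - 6/11) for x[n] = (6/11)^n * u[n]
Z{x[n-4]} = z^(-4) * z/(z - 6/11) = z^(-3)/(z - 6/11)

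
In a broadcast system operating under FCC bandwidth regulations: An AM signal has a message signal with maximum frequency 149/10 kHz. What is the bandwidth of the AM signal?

In AM (double-sideband), the bandwidth is twice the message frequency.
BW = 2 * f_m = 2 * 149/10 kHz = 149/5 kHz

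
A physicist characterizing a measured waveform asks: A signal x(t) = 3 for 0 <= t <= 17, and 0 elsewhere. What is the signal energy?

Energy = integral of |x(t)|^2 dt over the signal duration
= 3^2 * 17 = 9 * 17 = 153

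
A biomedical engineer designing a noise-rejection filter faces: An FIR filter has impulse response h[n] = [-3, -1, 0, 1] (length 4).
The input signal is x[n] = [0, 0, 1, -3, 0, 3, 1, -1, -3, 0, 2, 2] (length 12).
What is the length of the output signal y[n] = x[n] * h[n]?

For linear convolution, the output length is:
len(y) = len(x) + len(h) - 1 = 12 + 4 - 1 = 15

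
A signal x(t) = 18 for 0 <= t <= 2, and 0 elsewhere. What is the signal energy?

Energy = integral of |x(t)|^2 dt over the signal duration
= 18^2 * 2 = 324 * 2 = 648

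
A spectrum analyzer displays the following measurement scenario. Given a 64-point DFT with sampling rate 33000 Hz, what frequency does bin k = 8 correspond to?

The frequency of DFT bin k is: f_k = k * f_s / N
f_8 = 8 * 33000 / 64 = 4125 Hz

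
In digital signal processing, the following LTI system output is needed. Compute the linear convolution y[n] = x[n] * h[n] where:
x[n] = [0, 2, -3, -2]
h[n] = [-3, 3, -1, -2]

y[n] = sum_k x[k]*h[n-k]. Output length = len(x) + len(h) - 1 = 4 + 4 - 1 = 7.
y[0] = 0*-3 = 0
y[1] = 2*-3 + 0*3 = -6
y[2] = -3*-3 + 2*3 + 0*-1 = 15
y[3] = -2*-3 + -3*3 + 2*-1 + 0*-2 = -5
y[4] = -2*3 + -3*-1 + 2*-2 = -7
y[5] = -2*-1 + -3*-2 = 8
y[6] = -2*-2 = 4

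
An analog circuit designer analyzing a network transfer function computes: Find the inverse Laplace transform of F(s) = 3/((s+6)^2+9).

Standard pair: w/((s+a)^2+w^2) <-> e^(-at)*sin(wt)*u(t)
With a=6, w=3: f(t) = e^(-6t)*sin(3t)*u(t)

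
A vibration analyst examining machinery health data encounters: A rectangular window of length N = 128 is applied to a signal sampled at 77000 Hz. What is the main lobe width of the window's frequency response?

For a rectangular window of length N,
the main lobe width in frequency is 2*f_s/N.
= 2*77000/128 = 9625/8 Hz
This determines the minimum frequency separation for resolving two sinusoids.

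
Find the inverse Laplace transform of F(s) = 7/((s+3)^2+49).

Standard pair: w/((s+a)^2+w^2) <-> e^(-at)*sin(wt)*u(t)
With a=3, w=7: f(t) = e^(-3t)*sin(7t)*u(t)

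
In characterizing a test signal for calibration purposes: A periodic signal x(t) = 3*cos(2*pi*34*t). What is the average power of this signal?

Average power of A*cos(wt) is A^2/2.
P = 3^2 / 2 = 9/2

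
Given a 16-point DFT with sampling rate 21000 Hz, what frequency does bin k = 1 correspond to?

The frequency of DFT bin k is: f_k = k * f_s / N
f_1 = 1 * 21000 / 16 = 2625/2 Hz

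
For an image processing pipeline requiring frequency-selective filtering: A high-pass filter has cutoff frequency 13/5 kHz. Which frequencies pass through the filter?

A high-pass filter passes all frequencies above the cutoff frequency 13/5 kHz and attenuates lower frequencies.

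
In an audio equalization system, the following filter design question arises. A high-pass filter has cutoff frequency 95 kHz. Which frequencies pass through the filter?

A high-pass filter passes all frequencies above the cutoff frequency 95 kHz and attenuates lower frequencies.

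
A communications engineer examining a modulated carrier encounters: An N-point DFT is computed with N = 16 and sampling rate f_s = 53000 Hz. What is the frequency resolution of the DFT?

DFT frequency resolution = f_s / N
= 53000 / 16 = 6625/2 Hz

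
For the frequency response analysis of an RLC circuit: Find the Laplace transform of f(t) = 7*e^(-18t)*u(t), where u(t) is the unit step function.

Standard Laplace transform pair:
e^(-at)*u(t) <-> 1/(s+a)
With a = 18: L{7*e^(-18t)*u(t)} = 7/(s+18), ROC: Re(s) > -18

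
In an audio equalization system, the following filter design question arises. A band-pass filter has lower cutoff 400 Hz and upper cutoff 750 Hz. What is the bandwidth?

Bandwidth = f_high - f_low
= 750 Hz - 400 Hz = 350 Hz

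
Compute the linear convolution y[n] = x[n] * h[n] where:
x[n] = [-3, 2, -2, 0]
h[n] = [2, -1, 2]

y[n] = sum_k x[k]*h[n-k]. Output length = len(x) + len(h) - 1 = 4 + 3 - 1 = 6.
y[0] = -3*2 = -6
y[1] = 2*2 + -3*-1 = 7
y[2] = -2*2 + 2*-1 + -3*2 = -12
y[3] = 0*2 + -2*-1 + 2*2 = 6
y[4] = 0*-1 + -2*2 = -4
y[5] = 0*2 = 0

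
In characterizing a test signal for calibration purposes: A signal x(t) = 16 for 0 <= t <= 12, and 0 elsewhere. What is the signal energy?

Energy = integral of |x(t)|^2 dt over the signal duration
= 16^2 * 12 = 256 * 12 = 3072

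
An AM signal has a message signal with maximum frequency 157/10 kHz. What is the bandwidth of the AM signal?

In AM (double-sideband), the bandwidth is twice the message frequency.
BW = 2 * f_m = 2 * 157/10 kHz = 157/5 kHz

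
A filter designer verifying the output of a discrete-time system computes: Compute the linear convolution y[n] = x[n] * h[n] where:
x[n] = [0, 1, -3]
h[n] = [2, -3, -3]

y[n] = sum_k x[k]*h[n-k]. Output length = len(x) + len(h) - 1 = 3 + 3 - 1 = 5.
y[0] = 0*2 = 0
y[1] = 1*2 + 0*-3 = 2
y[2] = -3*2 + 1*-3 + 0*-3 = -9
y[3] = -3*-3 + 1*-3 = 6
y[4] = -3*-3 = 9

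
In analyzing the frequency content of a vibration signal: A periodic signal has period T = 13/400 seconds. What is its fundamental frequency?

The fundamental frequency is the reciprocal of the period.
f = 1/T = 1/(13/400) = 400/13 Hz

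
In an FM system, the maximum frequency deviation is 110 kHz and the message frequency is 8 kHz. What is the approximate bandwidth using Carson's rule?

Carson's rule: BW = 2*(delta_f + f_m)
= 2*(110 + 8) kHz = 236 kHz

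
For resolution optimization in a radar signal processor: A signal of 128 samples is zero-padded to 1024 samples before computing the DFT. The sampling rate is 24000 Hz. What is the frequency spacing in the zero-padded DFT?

Original DFT: N = 128, resolution = f_s/N = 24000/128 = 375/2 Hz
Zero-padded DFT: N = 1024, resolution = f_s/N = 24000/1024 = 375/16 Hz
Zero-padding interpolates the spectrum (finer frequency grid)
but does NOT improve the true spectral resolution (ability to resolve close frequencies).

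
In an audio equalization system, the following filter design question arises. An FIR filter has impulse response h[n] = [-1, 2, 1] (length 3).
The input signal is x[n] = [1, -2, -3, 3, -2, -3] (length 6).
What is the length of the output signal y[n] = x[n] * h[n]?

For linear convolution, the output length is:
len(y) = len(x) + len(h) - 1 = 6 + 3 - 1 = 8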